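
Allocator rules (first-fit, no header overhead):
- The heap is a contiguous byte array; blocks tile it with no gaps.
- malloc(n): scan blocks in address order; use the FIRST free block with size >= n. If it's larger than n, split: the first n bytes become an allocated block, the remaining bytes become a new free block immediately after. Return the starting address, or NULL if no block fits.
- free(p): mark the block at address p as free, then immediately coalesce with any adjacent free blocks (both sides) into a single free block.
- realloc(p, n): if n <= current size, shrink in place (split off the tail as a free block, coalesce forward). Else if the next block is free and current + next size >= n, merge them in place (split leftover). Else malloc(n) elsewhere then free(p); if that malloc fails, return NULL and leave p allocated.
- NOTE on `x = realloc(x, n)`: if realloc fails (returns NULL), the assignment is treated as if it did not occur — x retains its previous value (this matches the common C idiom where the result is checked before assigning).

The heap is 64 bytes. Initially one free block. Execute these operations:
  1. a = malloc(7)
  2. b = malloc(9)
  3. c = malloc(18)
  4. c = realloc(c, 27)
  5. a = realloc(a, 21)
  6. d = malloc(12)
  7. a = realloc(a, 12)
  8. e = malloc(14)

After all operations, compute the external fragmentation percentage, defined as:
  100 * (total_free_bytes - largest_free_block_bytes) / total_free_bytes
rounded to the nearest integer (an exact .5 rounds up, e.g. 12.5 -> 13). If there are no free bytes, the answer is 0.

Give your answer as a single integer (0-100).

Answer: 44

Derivation:
Op 1: a = malloc(7) -> a = 0; heap: [0-6 ALLOC][7-63 FREE]
Op 2: b = malloc(9) -> b = 7; heap: [0-6 ALLOC][7-15 ALLOC][16-63 FREE]
Op 3: c = malloc(18) -> c = 16; heap: [0-6 ALLOC][7-15 ALLOC][16-33 ALLOC][34-63 FREE]
Op 4: c = realloc(c, 27) -> c = 16; heap: [0-6 ALLOC][7-15 ALLOC][16-42 ALLOC][43-63 FREE]
Op 5: a = realloc(a, 21) -> a = 43; heap: [0-6 FREE][7-15 ALLOC][16-42 ALLOC][43-63 ALLOC]
Op 6: d = malloc(12) -> d = NULL; heap: [0-6 FREE][7-15 ALLOC][16-42 ALLOC][43-63 ALLOC]
Op 7: a = realloc(a, 12) -> a = 43; heap: [0-6 FREE][7-15 ALLOC][16-42 ALLOC][43-54 ALLOC][55-63 FREE]
Op 8: e = malloc(14) -> e = NULL; heap: [0-6 FREE][7-15 ALLOC][16-42 ALLOC][43-54 ALLOC][55-63 FREE]
Free blocks: [7 9] total_free=16 largest=9 -> 100*(16-9)/16 = 700/16 = 43.75 -> rounds to 44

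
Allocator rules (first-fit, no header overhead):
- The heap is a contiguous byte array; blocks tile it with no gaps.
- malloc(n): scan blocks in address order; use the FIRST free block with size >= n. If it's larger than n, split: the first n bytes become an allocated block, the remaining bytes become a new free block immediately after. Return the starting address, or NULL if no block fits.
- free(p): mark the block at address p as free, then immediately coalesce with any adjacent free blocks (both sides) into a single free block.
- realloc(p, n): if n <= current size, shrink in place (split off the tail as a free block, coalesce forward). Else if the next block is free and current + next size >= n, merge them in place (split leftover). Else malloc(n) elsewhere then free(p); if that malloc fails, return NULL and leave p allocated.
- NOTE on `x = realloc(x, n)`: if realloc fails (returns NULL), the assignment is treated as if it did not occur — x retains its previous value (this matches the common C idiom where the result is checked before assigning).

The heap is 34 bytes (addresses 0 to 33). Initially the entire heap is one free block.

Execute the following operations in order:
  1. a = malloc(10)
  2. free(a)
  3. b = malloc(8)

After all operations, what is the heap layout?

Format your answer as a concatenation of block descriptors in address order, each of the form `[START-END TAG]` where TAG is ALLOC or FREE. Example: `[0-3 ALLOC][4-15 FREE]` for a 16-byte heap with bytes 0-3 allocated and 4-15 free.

Answer: [0-7 ALLOC][8-33 FREE]

Derivation:
Op 1: a = malloc(10) -> a = 0; heap: [0-9 ALLOC][10-33 FREE]
Op 2: free(a) -> (freed a); heap: [0-33 FREE]
Op 3: b = malloc(8) -> b = 0; heap: [0-7 ALLOC][8-33 FREE]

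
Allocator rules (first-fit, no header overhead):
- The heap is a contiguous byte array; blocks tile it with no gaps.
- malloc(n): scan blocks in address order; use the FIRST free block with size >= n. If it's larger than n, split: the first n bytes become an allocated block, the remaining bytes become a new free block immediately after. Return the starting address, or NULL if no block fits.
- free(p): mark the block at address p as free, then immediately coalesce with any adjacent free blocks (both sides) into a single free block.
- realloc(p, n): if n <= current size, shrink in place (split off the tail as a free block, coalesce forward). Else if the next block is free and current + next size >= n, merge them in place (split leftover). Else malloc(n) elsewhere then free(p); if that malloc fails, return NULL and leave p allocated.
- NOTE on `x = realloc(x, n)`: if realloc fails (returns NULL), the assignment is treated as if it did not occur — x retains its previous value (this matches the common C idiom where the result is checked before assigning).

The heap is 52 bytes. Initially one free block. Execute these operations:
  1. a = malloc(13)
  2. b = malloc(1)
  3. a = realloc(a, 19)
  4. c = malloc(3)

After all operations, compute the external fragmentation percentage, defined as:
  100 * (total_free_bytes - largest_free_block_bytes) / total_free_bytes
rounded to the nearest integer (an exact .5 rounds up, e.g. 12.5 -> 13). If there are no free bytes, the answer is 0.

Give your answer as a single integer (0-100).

Op 1: a = malloc(13) -> a = 0; heap: [0-12 ALLOC][13-51 FREE]
Op 2: b = malloc(1) -> b = 13; heap: [0-12 ALLOC][13-13 ALLOC][14-51 FREE]
Op 3: a = realloc(a, 19) -> a = 14; heap: [0-12 FREE][13-13 ALLOC][14-32 ALLOC][33-51 FREE]
Op 4: c = malloc(3) -> c = 0; heap: [0-2 ALLOC][3-12 FREE][13-13 ALLOC][14-32 ALLOC][33-51 FREE]
Free blocks: [10 19] total_free=29 largest=19 -> 100*(29-19)/29 = 1000/29 ≈ 34.483 -> rounds to 34

Answer: 34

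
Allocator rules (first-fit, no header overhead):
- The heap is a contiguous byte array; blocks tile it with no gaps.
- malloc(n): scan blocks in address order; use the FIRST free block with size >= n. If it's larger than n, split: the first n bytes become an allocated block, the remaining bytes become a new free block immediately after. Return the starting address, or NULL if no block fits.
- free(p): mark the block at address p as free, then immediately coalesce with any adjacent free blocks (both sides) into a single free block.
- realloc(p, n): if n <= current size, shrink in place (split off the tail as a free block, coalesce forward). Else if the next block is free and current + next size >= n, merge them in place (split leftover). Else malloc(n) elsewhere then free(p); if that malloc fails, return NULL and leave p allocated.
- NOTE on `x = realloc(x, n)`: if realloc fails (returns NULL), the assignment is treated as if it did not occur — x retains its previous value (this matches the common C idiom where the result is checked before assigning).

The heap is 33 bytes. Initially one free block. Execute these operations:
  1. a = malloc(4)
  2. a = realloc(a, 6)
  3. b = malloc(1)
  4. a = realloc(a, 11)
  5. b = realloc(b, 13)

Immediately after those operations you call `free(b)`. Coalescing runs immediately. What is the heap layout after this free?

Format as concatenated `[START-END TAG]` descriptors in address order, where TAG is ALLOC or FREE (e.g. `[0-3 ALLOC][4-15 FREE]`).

Answer: [0-6 FREE][7-17 ALLOC][18-32 FREE]

Derivation:
Op 1: a = malloc(4) -> a = 0; heap: [0-3 ALLOC][4-32 FREE]
Op 2: a = realloc(a, 6) -> a = 0; heap: [0-5 ALLOC][6-32 FREE]
Op 3: b = malloc(1) -> b = 6; heap: [0-5 ALLOC][6-6 ALLOC][7-32 FREE]
Op 4: a = realloc(a, 11) -> a = 7; heap: [0-5 FREE][6-6 ALLOC][7-17 ALLOC][18-32 FREE]
Op 5: b = realloc(b, 13) -> b = 18; heap: [0-6 FREE][7-17 ALLOC][18-30 ALLOC][31-32 FREE]
free(b): b = 18 -> block [18-30 ALLOC]; mark free, coalesce with adjacent free neighbors -> [0-6 FREE][7-17 ALLOC][18-32 FREE]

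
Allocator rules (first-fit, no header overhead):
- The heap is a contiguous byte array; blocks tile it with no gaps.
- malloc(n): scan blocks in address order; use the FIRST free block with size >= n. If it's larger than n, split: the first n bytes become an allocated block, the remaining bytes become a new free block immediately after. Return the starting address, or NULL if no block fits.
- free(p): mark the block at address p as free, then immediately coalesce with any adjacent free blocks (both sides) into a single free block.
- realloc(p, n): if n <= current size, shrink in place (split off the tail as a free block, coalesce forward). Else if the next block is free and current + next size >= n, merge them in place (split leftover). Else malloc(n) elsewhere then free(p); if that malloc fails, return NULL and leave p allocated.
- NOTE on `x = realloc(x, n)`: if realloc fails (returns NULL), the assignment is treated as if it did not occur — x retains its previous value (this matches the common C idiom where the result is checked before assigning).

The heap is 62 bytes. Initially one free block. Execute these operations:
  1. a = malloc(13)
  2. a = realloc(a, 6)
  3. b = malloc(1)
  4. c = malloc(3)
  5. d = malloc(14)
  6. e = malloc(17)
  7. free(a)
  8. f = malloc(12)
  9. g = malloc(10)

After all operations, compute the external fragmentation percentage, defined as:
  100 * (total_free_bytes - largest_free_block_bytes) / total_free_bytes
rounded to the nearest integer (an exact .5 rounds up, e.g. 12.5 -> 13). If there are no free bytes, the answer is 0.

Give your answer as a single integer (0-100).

Answer: 40

Derivation:
Op 1: a = malloc(13) -> a = 0; heap: [0-12 ALLOC][13-61 FREE]
Op 2: a = realloc(a, 6) -> a = 0; heap: [0-5 ALLOC][6-61 FREE]
Op 3: b = malloc(1) -> b = 6; heap: [0-5 ALLOC][6-6 ALLOC][7-61 FREE]
Op 4: c = malloc(3) -> c = 7; heap: [0-5 ALLOC][6-6 ALLOC][7-9 ALLOC][10-61 FREE]
Op 5: d = malloc(14) -> d = 10; heap: [0-5 ALLOC][6-6 ALLOC][7-9 ALLOC][10-23 ALLOC][24-61 FREE]
Op 6: e = malloc(17) -> e = 24; heap: [0-5 ALLOC][6-6 ALLOC][7-9 ALLOC][10-23 ALLOC][24-40 ALLOC][41-61 FREE]
Op 7: free(a) -> (freed a); heap: [0-5 FREE][6-6 ALLOC][7-9 ALLOC][10-23 ALLOC][24-40 ALLOC][41-61 FREE]
Op 8: f = malloc(12) -> f = 41; heap: [0-5 FREE][6-6 ALLOC][7-9 ALLOC][10-23 ALLOC][24-40 ALLOC][41-52 ALLOC][53-61 FREE]
Op 9: g = malloc(10) -> g = NULL; heap: [0-5 FREE][6-6 ALLOC][7-9 ALLOC][10-23 ALLOC][24-40 ALLOC][41-52 ALLOC][53-61 FREE]
Free blocks: [6 9] total_free=15 largest=9 -> 100*(15-9)/15 = 600/15 = 40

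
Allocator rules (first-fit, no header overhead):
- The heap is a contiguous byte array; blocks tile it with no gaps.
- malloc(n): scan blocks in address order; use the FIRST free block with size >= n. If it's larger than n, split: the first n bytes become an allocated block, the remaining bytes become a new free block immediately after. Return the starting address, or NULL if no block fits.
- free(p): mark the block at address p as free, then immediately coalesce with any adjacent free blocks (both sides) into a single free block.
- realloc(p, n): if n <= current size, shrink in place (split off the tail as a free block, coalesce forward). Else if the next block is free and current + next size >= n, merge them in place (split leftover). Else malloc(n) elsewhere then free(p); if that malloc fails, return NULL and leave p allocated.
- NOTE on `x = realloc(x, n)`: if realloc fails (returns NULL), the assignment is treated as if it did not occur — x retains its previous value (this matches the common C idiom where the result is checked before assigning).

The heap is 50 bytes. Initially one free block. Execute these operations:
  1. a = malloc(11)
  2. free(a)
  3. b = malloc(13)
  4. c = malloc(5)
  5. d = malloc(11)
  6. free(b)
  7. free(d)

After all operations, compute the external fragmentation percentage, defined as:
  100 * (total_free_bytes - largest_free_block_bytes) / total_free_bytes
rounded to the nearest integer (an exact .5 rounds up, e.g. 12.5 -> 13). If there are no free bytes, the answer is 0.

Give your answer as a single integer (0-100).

Answer: 29

Derivation:
Op 1: a = malloc(11) -> a = 0; heap: [0-10 ALLOC][11-49 FREE]
Op 2: free(a) -> (freed a); heap: [0-49 FREE]
Op 3: b = malloc(13) -> b = 0; heap: [0-12 ALLOC][13-49 FREE]
Op 4: c = malloc(5) -> c = 13; heap: [0-12 ALLOC][13-17 ALLOC][18-49 FREE]
Op 5: d = malloc(11) -> d = 18; heap: [0-12 ALLOC][13-17 ALLOC][18-28 ALLOC][29-49 FREE]
Op 6: free(b) -> (freed b); heap: [0-12 FREE][13-17 ALLOC][18-28 ALLOC][29-49 FREE]
Op 7: free(d) -> (freed d); heap: [0-12 FREE][13-17 ALLOC][18-49 FREE]
Free blocks: [13 32] total_free=45 largest=32 -> 100*(45-32)/45 = 1300/45 ≈ 28.889 -> rounds to 29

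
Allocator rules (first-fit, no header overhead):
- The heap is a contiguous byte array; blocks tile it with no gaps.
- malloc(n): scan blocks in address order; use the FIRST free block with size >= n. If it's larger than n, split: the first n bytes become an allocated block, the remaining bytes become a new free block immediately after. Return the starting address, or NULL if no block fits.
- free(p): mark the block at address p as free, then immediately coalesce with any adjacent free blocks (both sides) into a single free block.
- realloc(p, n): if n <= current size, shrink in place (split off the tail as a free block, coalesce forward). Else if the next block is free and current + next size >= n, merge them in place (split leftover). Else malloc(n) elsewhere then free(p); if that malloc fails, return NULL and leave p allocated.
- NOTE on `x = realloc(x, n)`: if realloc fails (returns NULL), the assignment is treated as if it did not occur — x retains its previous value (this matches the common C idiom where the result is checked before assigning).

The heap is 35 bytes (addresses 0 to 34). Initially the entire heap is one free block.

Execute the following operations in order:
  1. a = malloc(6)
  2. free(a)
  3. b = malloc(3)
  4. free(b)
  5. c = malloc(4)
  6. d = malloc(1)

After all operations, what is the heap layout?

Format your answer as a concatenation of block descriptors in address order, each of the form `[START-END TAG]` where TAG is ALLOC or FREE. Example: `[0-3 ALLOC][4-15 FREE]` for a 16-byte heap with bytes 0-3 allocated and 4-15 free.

Op 1: a = malloc(6) -> a = 0; heap: [0-5 ALLOC][6-34 FREE]
Op 2: free(a) -> (freed a); heap: [0-34 FREE]
Op 3: b = malloc(3) -> b = 0; heap: [0-2 ALLOC][3-34 FREE]
Op 4: free(b) -> (freed b); heap: [0-34 FREE]
Op 5: c = malloc(4) -> c = 0; heap: [0-3 ALLOC][4-34 FREE]
Op 6: d = malloc(1) -> d = 4; heap: [0-3 ALLOC][4-4 ALLOC][5-34 FREE]

Answer: [0-3 ALLOC][4-4 ALLOC][5-34 FREE]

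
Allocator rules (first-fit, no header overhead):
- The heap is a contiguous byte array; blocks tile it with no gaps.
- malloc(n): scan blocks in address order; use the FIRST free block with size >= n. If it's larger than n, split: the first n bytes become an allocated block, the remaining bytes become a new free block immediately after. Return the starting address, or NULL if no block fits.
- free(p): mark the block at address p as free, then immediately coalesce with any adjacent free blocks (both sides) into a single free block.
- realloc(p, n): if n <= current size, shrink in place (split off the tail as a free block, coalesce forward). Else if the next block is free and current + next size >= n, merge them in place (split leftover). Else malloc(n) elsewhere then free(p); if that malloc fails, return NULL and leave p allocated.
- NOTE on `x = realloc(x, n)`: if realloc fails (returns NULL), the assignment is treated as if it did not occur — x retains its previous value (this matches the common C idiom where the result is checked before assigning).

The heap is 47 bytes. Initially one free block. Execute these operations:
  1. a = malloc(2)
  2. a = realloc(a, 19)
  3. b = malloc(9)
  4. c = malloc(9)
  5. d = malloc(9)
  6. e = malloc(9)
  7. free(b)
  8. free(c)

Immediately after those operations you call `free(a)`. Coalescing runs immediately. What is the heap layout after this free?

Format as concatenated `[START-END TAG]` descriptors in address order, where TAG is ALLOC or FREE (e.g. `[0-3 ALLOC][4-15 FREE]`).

Answer: [0-36 FREE][37-45 ALLOC][46-46 FREE]

Derivation:
Op 1: a = malloc(2) -> a = 0; heap: [0-1 ALLOC][2-46 FREE]
Op 2: a = realloc(a, 19) -> a = 0; heap: [0-18 ALLOC][19-46 FREE]
Op 3: b = malloc(9) -> b = 19; heap: [0-18 ALLOC][19-27 ALLOC][28-46 FREE]
Op 4: c = malloc(9) -> c = 28; heap: [0-18 ALLOC][19-27 ALLOC][28-36 ALLOC][37-46 FREE]
Op 5: d = malloc(9) -> d = 37; heap: [0-18 ALLOC][19-27 ALLOC][28-36 ALLOC][37-45 ALLOC][46-46 FREE]
Op 6: e = malloc(9) -> e = NULL; heap: [0-18 ALLOC][19-27 ALLOC][28-36 ALLOC][37-45 ALLOC][46-46 FREE]
Op 7: free(b) -> (freed b); heap: [0-18 ALLOC][19-27 FREE][28-36 ALLOC][37-45 ALLOC][46-46 FREE]
Op 8: free(c) -> (freed c); heap: [0-18 ALLOC][19-36 FREE][37-45 ALLOC][46-46 FREE]
free(a): a = 0 -> block [0-18 ALLOC]; mark free, coalesce with adjacent free neighbors -> [0-36 FREE][37-45 ALLOC][46-46 FREE]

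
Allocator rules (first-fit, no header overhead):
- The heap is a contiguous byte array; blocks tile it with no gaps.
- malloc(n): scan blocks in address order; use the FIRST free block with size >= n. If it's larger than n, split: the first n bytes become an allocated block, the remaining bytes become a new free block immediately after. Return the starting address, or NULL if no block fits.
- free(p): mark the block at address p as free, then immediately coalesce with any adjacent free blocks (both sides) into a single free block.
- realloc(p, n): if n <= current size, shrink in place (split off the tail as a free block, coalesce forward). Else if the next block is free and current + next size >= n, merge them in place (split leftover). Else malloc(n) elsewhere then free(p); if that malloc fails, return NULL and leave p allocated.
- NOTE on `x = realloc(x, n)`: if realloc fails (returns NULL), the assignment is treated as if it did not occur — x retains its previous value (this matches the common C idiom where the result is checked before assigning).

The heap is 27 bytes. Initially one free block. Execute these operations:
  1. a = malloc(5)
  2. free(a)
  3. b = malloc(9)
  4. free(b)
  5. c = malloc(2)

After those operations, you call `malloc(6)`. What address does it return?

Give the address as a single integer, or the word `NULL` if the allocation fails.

Answer: 2

Derivation:
Op 1: a = malloc(5) -> a = 0; heap: [0-4 ALLOC][5-26 FREE]
Op 2: free(a) -> (freed a); heap: [0-26 FREE]
Op 3: b = malloc(9) -> b = 0; heap: [0-8 ALLOC][9-26 FREE]
Op 4: free(b) -> (freed b); heap: [0-26 FREE]
Op 5: c = malloc(2) -> c = 0; heap: [0-1 ALLOC][2-26 FREE]
malloc(6): first-fit scan over [0-1 ALLOC][2-26 FREE] -> 2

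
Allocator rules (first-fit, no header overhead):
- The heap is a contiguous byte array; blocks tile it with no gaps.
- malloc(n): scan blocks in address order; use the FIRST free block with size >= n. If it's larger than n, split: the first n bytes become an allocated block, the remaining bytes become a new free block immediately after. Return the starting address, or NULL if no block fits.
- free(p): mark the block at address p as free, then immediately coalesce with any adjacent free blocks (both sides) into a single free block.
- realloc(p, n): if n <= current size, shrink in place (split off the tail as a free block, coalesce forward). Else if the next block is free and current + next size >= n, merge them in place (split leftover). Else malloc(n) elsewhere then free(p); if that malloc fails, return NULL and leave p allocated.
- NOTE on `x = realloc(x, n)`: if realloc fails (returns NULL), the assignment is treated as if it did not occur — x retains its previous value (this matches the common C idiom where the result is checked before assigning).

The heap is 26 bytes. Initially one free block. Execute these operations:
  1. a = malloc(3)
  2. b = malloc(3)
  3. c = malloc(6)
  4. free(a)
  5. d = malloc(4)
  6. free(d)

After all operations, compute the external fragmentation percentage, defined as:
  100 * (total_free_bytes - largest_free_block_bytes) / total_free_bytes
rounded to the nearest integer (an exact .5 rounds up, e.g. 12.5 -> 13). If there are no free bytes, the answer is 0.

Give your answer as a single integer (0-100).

Op 1: a = malloc(3) -> a = 0; heap: [0-2 ALLOC][3-25 FREE]
Op 2: b = malloc(3) -> b = 3; heap: [0-2 ALLOC][3-5 ALLOC][6-25 FREE]
Op 3: c = malloc(6) -> c = 6; heap: [0-2 ALLOC][3-5 ALLOC][6-11 ALLOC][12-25 FREE]
Op 4: free(a) -> (freed a); heap: [0-2 FREE][3-5 ALLOC][6-11 ALLOC][12-25 FREE]
Op 5: d = malloc(4) -> d = 12; heap: [0-2 FREE][3-5 ALLOC][6-11 ALLOC][12-15 ALLOC][16-25 FREE]
Op 6: free(d) -> (freed d); heap: [0-2 FREE][3-5 ALLOC][6-11 ALLOC][12-25 FREE]
Free blocks: [3 14] total_free=17 largest=14 -> 100*(17-14)/17 = 300/17 ≈ 17.647 -> rounds to 18

Answer: 18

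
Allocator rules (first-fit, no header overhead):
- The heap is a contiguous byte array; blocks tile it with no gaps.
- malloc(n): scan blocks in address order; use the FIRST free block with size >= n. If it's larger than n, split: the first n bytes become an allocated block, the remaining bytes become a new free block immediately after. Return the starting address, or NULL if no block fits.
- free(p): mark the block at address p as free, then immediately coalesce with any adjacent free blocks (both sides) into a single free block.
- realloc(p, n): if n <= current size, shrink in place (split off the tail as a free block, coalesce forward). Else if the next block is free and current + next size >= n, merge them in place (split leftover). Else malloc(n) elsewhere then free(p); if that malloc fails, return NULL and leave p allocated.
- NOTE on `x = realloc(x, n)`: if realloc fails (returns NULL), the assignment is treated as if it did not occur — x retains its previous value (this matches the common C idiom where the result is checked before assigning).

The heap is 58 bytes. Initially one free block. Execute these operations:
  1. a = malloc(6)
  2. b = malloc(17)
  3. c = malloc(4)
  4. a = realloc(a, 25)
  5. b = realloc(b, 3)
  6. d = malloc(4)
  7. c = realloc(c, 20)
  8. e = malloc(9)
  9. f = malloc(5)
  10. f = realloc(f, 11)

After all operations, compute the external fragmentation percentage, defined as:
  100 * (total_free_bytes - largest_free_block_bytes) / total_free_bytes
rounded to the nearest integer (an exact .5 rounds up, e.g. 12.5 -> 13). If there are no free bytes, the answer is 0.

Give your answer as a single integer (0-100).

Op 1: a = malloc(6) -> a = 0; heap: [0-5 ALLOC][6-57 FREE]
Op 2: b = malloc(17) -> b = 6; heap: [0-5 ALLOC][6-22 ALLOC][23-57 FREE]
Op 3: c = malloc(4) -> c = 23; heap: [0-5 ALLOC][6-22 ALLOC][23-26 ALLOC][27-57 FREE]
Op 4: a = realloc(a, 25) -> a = 27; heap: [0-5 FREE][6-22 ALLOC][23-26 ALLOC][27-51 ALLOC][52-57 FREE]
Op 5: b = realloc(b, 3) -> b = 6; heap: [0-5 FREE][6-8 ALLOC][9-22 FREE][23-26 ALLOC][27-51 ALLOC][52-57 FREE]
Op 6: d = malloc(4) -> d = 0; heap: [0-3 ALLOC][4-5 FREE][6-8 ALLOC][9-22 FREE][23-26 ALLOC][27-51 ALLOC][52-57 FREE]
Op 7: c = realloc(c, 20) -> NULL (c unchanged); heap: [0-3 ALLOC][4-5 FREE][6-8 ALLOC][9-22 FREE][23-26 ALLOC][27-51 ALLOC][52-57 FREE]
Op 8: e = malloc(9) -> e = 9; heap: [0-3 ALLOC][4-5 FREE][6-8 ALLOC][9-17 ALLOC][18-22 FREE][23-26 ALLOC][27-51 ALLOC][52-57 FREE]
Op 9: f = malloc(5) -> f = 18; heap: [0-3 ALLOC][4-5 FREE][6-8 ALLOC][9-17 ALLOC][18-22 ALLOC][23-26 ALLOC][27-51 ALLOC][52-57 FREE]
Op 10: f = realloc(f, 11) -> NULL (f unchanged); heap: [0-3 ALLOC][4-5 FREE][6-8 ALLOC][9-17 ALLOC][18-22 ALLOC][23-26 ALLOC][27-51 ALLOC][52-57 FREE]
Free blocks: [2 6] total_free=8 largest=6 -> 100*(8-6)/8 = 200/8 = 25

Answer: 25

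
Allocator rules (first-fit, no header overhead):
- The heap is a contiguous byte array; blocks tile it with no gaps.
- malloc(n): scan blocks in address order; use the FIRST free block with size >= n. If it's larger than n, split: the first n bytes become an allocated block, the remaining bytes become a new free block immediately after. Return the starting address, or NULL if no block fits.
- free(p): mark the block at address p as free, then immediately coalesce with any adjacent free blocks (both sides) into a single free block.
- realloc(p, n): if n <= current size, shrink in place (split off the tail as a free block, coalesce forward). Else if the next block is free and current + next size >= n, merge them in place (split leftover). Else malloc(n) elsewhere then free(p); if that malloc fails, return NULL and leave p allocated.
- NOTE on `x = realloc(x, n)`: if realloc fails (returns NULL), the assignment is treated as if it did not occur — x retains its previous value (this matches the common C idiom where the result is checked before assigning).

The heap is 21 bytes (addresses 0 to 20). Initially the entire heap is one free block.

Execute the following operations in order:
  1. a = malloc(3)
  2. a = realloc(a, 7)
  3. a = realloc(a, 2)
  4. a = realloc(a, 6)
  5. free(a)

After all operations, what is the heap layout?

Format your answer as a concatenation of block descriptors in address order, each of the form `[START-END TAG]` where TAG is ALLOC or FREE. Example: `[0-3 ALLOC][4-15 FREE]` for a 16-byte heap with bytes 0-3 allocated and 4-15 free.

Answer: [0-20 FREE]

Derivation:
Op 1: a = malloc(3) -> a = 0; heap: [0-2 ALLOC][3-20 FREE]
Op 2: a = realloc(a, 7) -> a = 0; heap: [0-6 ALLOC][7-20 FREE]
Op 3: a = realloc(a, 2) -> a = 0; heap: [0-1 ALLOC][2-20 FREE]
Op 4: a = realloc(a, 6) -> a = 0; heap: [0-5 ALLOC][6-20 FREE]
Op 5: free(a) -> (freed a); heap: [0-20 FREE]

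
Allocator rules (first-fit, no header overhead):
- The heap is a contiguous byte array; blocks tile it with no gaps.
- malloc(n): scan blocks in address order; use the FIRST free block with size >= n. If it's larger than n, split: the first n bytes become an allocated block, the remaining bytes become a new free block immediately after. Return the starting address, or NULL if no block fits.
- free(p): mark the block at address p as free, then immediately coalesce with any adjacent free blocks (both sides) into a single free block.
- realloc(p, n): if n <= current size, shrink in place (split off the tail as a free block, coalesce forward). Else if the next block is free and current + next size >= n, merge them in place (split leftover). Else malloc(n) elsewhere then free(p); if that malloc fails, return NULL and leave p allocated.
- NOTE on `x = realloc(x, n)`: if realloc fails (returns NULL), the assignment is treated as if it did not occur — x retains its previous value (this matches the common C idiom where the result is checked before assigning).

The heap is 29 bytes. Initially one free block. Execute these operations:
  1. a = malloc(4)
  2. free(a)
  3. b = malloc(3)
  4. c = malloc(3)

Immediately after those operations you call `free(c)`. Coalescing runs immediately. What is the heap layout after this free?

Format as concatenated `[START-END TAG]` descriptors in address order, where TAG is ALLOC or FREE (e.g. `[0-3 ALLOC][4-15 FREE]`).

Answer: [0-2 ALLOC][3-28 FREE]

Derivation:
Op 1: a = malloc(4) -> a = 0; heap: [0-3 ALLOC][4-28 FREE]
Op 2: free(a) -> (freed a); heap: [0-28 FREE]
Op 3: b = malloc(3) -> b = 0; heap: [0-2 ALLOC][3-28 FREE]
Op 4: c = malloc(3) -> c = 3; heap: [0-2 ALLOC][3-5 ALLOC][6-28 FREE]
free(c): c = 3 -> block [3-5 ALLOC]; mark free, coalesce with adjacent free neighbors -> [0-2 ALLOC][3-28 FREE]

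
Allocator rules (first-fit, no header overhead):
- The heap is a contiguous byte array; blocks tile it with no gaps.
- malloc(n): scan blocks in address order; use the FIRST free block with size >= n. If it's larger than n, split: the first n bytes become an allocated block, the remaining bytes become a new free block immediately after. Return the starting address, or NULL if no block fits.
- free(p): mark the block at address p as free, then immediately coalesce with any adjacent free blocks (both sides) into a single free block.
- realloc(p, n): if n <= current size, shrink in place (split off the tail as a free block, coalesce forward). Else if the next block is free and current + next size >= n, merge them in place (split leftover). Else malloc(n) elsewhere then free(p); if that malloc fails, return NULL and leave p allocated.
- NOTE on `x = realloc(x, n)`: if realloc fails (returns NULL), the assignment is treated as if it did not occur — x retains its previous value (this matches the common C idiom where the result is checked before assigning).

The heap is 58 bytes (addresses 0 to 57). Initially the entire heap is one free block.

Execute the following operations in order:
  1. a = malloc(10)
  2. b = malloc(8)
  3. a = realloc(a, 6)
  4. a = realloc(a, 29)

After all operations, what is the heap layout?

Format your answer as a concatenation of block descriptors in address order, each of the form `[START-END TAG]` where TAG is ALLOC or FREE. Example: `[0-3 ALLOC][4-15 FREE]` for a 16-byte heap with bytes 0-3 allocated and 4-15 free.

Op 1: a = malloc(10) -> a = 0; heap: [0-9 ALLOC][10-57 FREE]
Op 2: b = malloc(8) -> b = 10; heap: [0-9 ALLOC][10-17 ALLOC][18-57 FREE]
Op 3: a = realloc(a, 6) -> a = 0; heap: [0-5 ALLOC][6-9 FREE][10-17 ALLOC][18-57 FREE]
Op 4: a = realloc(a, 29) -> a = 18; heap: [0-9 FREE][10-17 ALLOC][18-46 ALLOC][47-57 FREE]

Answer: [0-9 FREE][10-17 ALLOC][18-46 ALLOC][47-57 FREE]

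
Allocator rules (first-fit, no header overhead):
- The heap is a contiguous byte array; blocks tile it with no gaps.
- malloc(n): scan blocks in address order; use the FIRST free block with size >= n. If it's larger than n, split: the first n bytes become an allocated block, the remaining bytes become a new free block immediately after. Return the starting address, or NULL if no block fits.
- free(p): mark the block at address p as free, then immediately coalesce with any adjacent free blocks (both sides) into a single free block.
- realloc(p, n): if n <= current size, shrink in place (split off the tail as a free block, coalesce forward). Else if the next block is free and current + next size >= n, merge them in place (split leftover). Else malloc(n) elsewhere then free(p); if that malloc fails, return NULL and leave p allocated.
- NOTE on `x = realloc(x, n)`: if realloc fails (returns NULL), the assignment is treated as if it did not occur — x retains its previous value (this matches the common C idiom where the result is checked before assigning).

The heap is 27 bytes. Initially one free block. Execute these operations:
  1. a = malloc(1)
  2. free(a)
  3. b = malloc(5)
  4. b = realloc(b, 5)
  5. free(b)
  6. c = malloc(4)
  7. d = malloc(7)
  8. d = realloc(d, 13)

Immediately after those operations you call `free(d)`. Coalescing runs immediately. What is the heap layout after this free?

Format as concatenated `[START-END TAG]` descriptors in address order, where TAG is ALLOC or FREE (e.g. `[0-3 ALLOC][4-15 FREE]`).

Op 1: a = malloc(1) -> a = 0; heap: [0-0 ALLOC][1-26 FREE]
Op 2: free(a) -> (freed a); heap: [0-26 FREE]
Op 3: b = malloc(5) -> b = 0; heap: [0-4 ALLOC][5-26 FREE]
Op 4: b = realloc(b, 5) -> b = 0; heap: [0-4 ALLOC][5-26 FREE]
Op 5: free(b) -> (freed b); heap: [0-26 FREE]
Op 6: c = malloc(4) -> c = 0; heap: [0-3 ALLOC][4-26 FREE]
Op 7: d = malloc(7) -> d = 4; heap: [0-3 ALLOC][4-10 ALLOC][11-26 FREE]
Op 8: d = realloc(d, 13) -> d = 4; heap: [0-3 ALLOC][4-16 ALLOC][17-26 FREE]
free(d): d = 4 -> block [4-16 ALLOC]; mark free, coalesce with adjacent free neighbors -> [0-3 ALLOC][4-26 FREE]

Answer: [0-3 ALLOC][4-26 FREE]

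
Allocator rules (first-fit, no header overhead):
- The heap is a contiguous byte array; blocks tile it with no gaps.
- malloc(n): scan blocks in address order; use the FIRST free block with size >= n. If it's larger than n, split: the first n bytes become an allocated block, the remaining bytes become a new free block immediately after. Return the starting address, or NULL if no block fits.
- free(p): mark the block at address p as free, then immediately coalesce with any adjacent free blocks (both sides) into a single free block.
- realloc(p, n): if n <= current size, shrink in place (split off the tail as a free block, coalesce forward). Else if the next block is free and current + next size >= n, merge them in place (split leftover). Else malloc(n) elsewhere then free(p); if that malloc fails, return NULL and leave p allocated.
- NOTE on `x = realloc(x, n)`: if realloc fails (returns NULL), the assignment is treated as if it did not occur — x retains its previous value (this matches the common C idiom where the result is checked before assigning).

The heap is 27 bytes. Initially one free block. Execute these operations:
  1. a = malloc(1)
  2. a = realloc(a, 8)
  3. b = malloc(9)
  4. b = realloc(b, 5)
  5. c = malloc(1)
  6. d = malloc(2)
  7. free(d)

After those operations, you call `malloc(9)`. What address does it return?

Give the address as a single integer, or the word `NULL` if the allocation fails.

Answer: 14

Derivation:
Op 1: a = malloc(1) -> a = 0; heap: [0-0 ALLOC][1-26 FREE]
Op 2: a = realloc(a, 8) -> a = 0; heap: [0-7 ALLOC][8-26 FREE]
Op 3: b = malloc(9) -> b = 8; heap: [0-7 ALLOC][8-16 ALLOC][17-26 FREE]
Op 4: b = realloc(b, 5) -> b = 8; heap: [0-7 ALLOC][8-12 ALLOC][13-26 FREE]
Op 5: c = malloc(1) -> c = 13; heap: [0-7 ALLOC][8-12 ALLOC][13-13 ALLOC][14-26 FREE]
Op 6: d = malloc(2) -> d = 14; heap: [0-7 ALLOC][8-12 ALLOC][13-13 ALLOC][14-15 ALLOC][16-26 FREE]
Op 7: free(d) -> (freed d); heap: [0-7 ALLOC][8-12 ALLOC][13-13 ALLOC][14-26 FREE]
malloc(9): first-fit scan over [0-7 ALLOC][8-12 ALLOC][13-13 ALLOC][14-26 FREE] -> 14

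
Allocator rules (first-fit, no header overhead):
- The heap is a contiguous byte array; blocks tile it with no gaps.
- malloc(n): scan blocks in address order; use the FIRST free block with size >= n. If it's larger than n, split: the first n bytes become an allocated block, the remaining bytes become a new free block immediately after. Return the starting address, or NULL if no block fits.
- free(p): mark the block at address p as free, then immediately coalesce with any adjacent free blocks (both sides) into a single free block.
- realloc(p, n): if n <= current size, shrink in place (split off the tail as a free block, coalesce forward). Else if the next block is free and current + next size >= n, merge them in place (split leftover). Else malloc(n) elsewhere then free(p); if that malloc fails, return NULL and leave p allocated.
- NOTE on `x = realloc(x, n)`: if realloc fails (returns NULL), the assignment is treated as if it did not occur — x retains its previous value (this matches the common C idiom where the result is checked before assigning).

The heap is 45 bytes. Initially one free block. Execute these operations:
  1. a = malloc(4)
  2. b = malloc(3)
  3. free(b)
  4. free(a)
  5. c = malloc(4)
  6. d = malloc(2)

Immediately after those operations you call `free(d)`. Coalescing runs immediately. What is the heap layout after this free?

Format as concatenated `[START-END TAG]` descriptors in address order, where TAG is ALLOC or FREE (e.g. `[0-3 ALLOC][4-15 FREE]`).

Answer: [0-3 ALLOC][4-44 FREE]

Derivation:
Op 1: a = malloc(4) -> a = 0; heap: [0-3 ALLOC][4-44 FREE]
Op 2: b = malloc(3) -> b = 4; heap: [0-3 ALLOC][4-6 ALLOC][7-44 FREE]
Op 3: free(b) -> (freed b); heap: [0-3 ALLOC][4-44 FREE]
Op 4: free(a) -> (freed a); heap: [0-44 FREE]
Op 5: c = malloc(4) -> c = 0; heap: [0-3 ALLOC][4-44 FREE]
Op 6: d = malloc(2) -> d = 4; heap: [0-3 ALLOC][4-5 ALLOC][6-44 FREE]
free(d): d = 4 -> block [4-5 ALLOC]; mark free, coalesce with adjacent free neighbors -> [0-3 ALLOC][4-44 FREE]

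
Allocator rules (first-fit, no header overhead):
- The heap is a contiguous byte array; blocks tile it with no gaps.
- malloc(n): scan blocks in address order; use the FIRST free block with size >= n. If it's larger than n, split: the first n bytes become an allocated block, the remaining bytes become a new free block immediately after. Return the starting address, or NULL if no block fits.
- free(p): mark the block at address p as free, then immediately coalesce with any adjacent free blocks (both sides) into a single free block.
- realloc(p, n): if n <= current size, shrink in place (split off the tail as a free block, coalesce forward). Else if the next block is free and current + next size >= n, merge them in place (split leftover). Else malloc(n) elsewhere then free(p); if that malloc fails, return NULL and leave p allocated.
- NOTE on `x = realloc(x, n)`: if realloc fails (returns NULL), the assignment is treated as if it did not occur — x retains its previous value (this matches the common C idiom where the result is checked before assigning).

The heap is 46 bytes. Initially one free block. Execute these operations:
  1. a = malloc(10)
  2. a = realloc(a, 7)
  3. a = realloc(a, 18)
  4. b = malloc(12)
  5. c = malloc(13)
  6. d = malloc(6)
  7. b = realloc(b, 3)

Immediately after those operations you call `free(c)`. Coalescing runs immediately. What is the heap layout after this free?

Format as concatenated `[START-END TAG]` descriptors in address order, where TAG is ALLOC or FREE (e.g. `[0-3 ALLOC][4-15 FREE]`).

Answer: [0-17 ALLOC][18-20 ALLOC][21-45 FREE]

Derivation:
Op 1: a = malloc(10) -> a = 0; heap: [0-9 ALLOC][10-45 FREE]
Op 2: a = realloc(a, 7) -> a = 0; heap: [0-6 ALLOC][7-45 FREE]
Op 3: a = realloc(a, 18) -> a = 0; heap: [0-17 ALLOC][18-45 FREE]
Op 4: b = malloc(12) -> b = 18; heap: [0-17 ALLOC][18-29 ALLOC][30-45 FREE]
Op 5: c = malloc(13) -> c = 30; heap: [0-17 ALLOC][18-29 ALLOC][30-42 ALLOC][43-45 FREE]
Op 6: d = malloc(6) -> d = NULL; heap: [0-17 ALLOC][18-29 ALLOC][30-42 ALLOC][43-45 FREE]
Op 7: b = realloc(b, 3) -> b = 18; heap: [0-17 ALLOC][18-20 ALLOC][21-29 FREE][30-42 ALLOC][43-45 FREE]
free(c): c = 30 -> block [30-42 ALLOC]; mark free, coalesce with adjacent free neighbors -> [0-17 ALLOC][18-20 ALLOC][21-45 FREE]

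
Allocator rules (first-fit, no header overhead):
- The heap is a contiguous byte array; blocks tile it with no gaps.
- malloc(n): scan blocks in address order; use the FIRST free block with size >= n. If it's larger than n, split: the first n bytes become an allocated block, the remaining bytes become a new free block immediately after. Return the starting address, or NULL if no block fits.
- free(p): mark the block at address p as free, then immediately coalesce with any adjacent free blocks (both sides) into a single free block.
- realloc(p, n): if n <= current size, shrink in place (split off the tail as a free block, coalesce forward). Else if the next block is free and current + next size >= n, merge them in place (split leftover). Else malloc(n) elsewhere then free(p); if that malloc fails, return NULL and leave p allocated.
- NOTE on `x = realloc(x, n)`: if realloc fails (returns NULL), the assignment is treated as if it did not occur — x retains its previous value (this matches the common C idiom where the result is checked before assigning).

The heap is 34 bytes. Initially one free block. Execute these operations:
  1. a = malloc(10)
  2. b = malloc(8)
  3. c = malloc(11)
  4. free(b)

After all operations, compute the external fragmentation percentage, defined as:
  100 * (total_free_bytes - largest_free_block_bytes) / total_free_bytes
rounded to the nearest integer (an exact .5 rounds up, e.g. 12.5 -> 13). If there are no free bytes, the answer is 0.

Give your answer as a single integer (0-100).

Op 1: a = malloc(10) -> a = 0; heap: [0-9 ALLOC][10-33 FREE]
Op 2: b = malloc(8) -> b = 10; heap: [0-9 ALLOC][10-17 ALLOC][18-33 FREE]
Op 3: c = malloc(11) -> c = 18; heap: [0-9 ALLOC][10-17 ALLOC][18-28 ALLOC][29-33 FREE]
Op 4: free(b) -> (freed b); heap: [0-9 ALLOC][10-17 FREE][18-28 ALLOC][29-33 FREE]
Free blocks: [8 5] total_free=13 largest=8 -> 100*(13-8)/13 = 500/13 ≈ 38.462 -> rounds to 38

Answer: 38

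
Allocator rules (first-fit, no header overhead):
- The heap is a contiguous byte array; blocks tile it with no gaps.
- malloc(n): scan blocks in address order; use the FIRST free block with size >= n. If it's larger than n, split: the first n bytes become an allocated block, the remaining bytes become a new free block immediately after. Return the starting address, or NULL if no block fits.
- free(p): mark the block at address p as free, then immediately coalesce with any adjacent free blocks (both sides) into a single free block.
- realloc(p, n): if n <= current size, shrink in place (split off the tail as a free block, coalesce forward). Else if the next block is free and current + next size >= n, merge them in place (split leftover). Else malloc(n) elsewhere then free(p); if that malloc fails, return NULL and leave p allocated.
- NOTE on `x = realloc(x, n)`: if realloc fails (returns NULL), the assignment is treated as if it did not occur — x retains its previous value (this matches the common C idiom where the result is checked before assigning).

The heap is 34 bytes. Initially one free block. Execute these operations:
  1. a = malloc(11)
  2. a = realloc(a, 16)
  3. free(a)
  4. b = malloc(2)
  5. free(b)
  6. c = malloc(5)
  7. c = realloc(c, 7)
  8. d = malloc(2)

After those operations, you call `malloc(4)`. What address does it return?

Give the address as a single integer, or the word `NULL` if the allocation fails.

Op 1: a = malloc(11) -> a = 0; heap: [0-10 ALLOC][11-33 FREE]
Op 2: a = realloc(a, 16) -> a = 0; heap: [0-15 ALLOC][16-33 FREE]
Op 3: free(a) -> (freed a); heap: [0-33 FREE]
Op 4: b = malloc(2) -> b = 0; heap: [0-1 ALLOC][2-33 FREE]
Op 5: free(b) -> (freed b); heap: [0-33 FREE]
Op 6: c = malloc(5) -> c = 0; heap: [0-4 ALLOC][5-33 FREE]
Op 7: c = realloc(c, 7) -> c = 0; heap: [0-6 ALLOC][7-33 FREE]
Op 8: d = malloc(2) -> d = 7; heap: [0-6 ALLOC][7-8 ALLOC][9-33 FREE]
malloc(4): first-fit scan over [0-6 ALLOC][7-8 ALLOC][9-33 FREE] -> 9

Answer: 9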